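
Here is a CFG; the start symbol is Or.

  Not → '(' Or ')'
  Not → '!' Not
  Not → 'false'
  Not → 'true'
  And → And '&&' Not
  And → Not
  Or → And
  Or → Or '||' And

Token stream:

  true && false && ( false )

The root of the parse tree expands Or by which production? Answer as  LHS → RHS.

[Or [And [And [And [Not true]] && [Not false]] && [Not ( [Or [And [Not false]]] )]]]

Or → And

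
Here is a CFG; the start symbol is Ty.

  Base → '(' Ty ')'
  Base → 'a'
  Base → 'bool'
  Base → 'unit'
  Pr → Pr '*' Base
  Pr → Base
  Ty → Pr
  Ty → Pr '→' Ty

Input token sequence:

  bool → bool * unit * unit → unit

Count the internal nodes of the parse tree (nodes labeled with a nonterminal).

[Ty [Pr [Base bool]] → [Ty [Pr [Pr [Pr [Base bool]] * [Base unit]] * [Base unit]] → [Ty [Pr [Base unit]]]]]

13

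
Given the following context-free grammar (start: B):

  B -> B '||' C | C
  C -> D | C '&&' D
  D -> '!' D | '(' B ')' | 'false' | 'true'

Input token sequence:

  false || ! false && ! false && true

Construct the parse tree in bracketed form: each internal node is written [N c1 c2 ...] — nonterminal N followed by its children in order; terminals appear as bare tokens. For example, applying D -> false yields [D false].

B
B || C
C || C
D || C
false || C
false || C && D
false || C && D && D
false || D && D && D
false || ! D && D && D
false || ! false && D && D
false || ! false && ! D && D
false || ! false && ! false && D
false || ! false && ! false && true

[B [B [C [D false]]] || [C [C [C [D ! [D false]]] && [D ! [D false]]] && [D true]]]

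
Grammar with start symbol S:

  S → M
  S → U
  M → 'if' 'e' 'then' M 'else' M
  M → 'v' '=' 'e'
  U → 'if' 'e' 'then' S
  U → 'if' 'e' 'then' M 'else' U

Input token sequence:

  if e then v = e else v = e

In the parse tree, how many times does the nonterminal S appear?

1

[S [M if e then [M v = e] else [M v = e]]]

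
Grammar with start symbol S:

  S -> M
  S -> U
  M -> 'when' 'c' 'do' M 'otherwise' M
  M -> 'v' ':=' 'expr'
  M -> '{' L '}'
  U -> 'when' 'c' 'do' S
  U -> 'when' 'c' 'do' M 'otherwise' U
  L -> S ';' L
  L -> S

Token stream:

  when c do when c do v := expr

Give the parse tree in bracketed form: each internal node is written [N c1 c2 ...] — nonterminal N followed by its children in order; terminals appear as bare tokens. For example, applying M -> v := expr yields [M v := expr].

S
U
when c do S
when c do U
when c do when c do S
when c do when c do M
when c do when c do v := expr

[S [U when c do [S [U when c do [S [M v := expr]]]]]]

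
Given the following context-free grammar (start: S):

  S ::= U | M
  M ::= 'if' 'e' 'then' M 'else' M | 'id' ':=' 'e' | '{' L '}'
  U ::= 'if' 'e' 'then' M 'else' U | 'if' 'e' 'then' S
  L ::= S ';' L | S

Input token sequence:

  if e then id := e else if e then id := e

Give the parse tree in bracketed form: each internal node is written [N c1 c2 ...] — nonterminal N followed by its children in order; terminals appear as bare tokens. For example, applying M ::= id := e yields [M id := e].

[S [U if e then [M id := e] else [U if e then [S [M id := e]]]]]

S
U
if e then M else U
if e then id := e else U
if e then id := e else if e then S
if e then id := e else if e then M
if e then id := e else if e then id := e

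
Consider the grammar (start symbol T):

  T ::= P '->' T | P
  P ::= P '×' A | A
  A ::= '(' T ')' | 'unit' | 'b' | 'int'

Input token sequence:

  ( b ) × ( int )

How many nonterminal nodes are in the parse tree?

11

[T [P [P [A ( [T [P [A b]]] )]] × [A ( [T [P [A int]]] )]]]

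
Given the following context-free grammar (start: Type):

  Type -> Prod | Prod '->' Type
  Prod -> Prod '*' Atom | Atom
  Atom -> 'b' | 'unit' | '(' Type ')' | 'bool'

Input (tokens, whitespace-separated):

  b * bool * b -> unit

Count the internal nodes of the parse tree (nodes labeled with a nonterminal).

[Type [Prod [Prod [Prod [Atom b]] * [Atom bool]] * [Atom b]] -> [Type [Prod [Atom unit]]]]

10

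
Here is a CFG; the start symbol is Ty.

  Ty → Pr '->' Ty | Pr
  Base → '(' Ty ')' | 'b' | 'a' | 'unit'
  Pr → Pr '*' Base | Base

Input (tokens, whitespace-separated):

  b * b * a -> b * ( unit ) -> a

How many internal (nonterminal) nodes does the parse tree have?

[Ty [Pr [Pr [Pr [Base b]] * [Base b]] * [Base a]] -> [Ty [Pr [Pr [Base b]] * [Base ( [Ty [Pr [Base unit]]] )]] -> [Ty [Pr [Base a]]]]]

18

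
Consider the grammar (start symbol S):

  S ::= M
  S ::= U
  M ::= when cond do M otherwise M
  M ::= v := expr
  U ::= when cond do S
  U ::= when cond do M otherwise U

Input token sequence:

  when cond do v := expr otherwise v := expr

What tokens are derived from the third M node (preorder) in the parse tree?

[S [M when cond do [M v := expr] otherwise [M v := expr]]]

v := expr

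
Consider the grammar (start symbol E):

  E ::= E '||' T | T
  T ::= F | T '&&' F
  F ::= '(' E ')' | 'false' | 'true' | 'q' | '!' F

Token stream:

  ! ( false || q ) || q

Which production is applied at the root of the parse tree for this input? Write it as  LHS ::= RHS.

[E [E [T [F ! [F ( [E [E [T [F false]]] || [T [F q]]] )]]]] || [T [F q]]]

E ::= E '||' T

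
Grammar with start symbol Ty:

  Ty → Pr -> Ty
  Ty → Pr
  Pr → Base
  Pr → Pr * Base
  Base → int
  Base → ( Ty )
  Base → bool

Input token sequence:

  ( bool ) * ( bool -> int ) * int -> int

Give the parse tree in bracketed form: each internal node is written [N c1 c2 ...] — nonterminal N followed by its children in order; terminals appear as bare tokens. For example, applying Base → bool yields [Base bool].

[Ty [Pr [Pr [Pr [Base ( [Ty [Pr [Base bool]]] )]] * [Base ( [Ty [Pr [Base bool]] -> [Ty [Pr [Base int]]]] )]] * [Base int]] -> [Ty [Pr [Base int]]]]

Ty
Pr -> Ty
Pr * Base -> Ty
Pr * Base * Base -> Ty
Base * Base * Base -> Ty
( Ty ) * Base * Base -> Ty
( Pr ) * Base * Base -> Ty
( Base ) * Base * Base -> Ty
( bool ) * Base * Base -> Ty
( bool ) * ( Ty ) * Base -> Ty
( bool ) * ( Pr -> Ty ) * Base -> Ty
( bool ) * ( Base -> Ty ) * Base -> Ty
( bool ) * ( bool -> Ty ) * Base -> Ty
( bool ) * ( bool -> Pr ) * Base -> Ty
( bool ) * ( bool -> Base ) * Base -> Ty
( bool ) * ( bool -> int ) * Base -> Ty
( bool ) * ( bool -> int ) * int -> Ty
( bool ) * ( bool -> int ) * int -> Pr
( bool ) * ( bool -> int ) * int -> Base
( bool ) * ( bool -> int ) * int -> int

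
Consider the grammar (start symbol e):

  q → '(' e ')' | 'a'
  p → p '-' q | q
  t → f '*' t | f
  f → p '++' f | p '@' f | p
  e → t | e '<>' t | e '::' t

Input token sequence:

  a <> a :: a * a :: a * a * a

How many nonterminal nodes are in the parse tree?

[e [e [e [e [t [f [p [q a]]]]] <> [t [f [p [q a]]]]] :: [t [f [p [q a]]] * [t [f [p [q a]]]]]] :: [t [f [p [q a]]] * [t [f [p [q a]]] * [t [f [p [q a]]]]]]]

32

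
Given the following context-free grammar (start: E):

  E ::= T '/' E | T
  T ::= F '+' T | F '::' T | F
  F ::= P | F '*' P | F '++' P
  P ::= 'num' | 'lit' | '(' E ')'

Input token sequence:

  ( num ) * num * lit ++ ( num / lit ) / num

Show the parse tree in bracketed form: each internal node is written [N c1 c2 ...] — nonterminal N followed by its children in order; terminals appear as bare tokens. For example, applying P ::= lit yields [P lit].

[E [T [F [F [F [F [P ( [E [T [F [P num]]]] )]] * [P num]] * [P lit]] ++ [P ( [E [T [F [P num]]] / [E [T [F [P lit]]]]] )]]] / [E [T [F [P num]]]]]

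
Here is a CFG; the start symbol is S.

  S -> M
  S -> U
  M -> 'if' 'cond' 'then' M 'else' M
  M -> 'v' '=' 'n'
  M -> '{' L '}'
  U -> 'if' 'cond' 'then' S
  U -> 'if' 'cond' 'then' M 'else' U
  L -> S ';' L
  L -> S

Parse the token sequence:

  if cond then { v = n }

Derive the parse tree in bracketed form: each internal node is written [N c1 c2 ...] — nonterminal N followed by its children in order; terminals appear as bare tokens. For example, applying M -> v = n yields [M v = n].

S
U
if cond then S
if cond then M
if cond then { L }
if cond then { S }
if cond then { M }
if cond then { v = n }

[S [U if cond then [S [M { [L [S [M v = n]]] }]]]]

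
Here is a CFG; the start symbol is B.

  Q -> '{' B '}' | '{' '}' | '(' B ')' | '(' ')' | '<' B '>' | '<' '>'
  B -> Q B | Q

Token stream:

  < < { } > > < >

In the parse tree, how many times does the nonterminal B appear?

[B [Q < [B [Q < [B [Q { }]] >]] >] [B [Q < >]]]

4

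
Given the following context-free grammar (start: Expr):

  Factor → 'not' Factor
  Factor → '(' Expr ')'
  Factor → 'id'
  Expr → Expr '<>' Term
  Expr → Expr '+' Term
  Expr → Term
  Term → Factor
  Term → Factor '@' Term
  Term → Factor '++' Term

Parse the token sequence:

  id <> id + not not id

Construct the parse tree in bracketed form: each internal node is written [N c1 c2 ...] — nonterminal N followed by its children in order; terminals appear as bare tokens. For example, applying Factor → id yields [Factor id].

Expr
Expr + Term
Expr <> Term + Term
Term <> Term + Term
Factor <> Term + Term
id <> Term + Term
id <> Factor + Term
id <> id + Term
id <> id + Factor
id <> id + not Factor
id <> id + not not Factor
id <> id + not not id

[Expr [Expr [Expr [Term [Factor id]]] <> [Term [Factor id]]] + [Term [Factor not [Factor not [Factor id]]]]]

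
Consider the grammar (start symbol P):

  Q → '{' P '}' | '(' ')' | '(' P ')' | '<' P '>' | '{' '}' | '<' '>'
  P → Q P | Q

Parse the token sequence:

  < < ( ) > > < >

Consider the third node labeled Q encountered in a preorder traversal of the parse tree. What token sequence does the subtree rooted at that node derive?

( )

[P [Q < [P [Q < [P [Q ( )]] >]] >] [P [Q < >]]]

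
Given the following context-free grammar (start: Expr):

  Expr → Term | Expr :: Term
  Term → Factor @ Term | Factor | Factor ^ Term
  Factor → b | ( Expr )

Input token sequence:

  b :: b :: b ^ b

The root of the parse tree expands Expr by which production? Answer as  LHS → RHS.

Expr → Expr :: Term

[Expr [Expr [Expr [Term [Factor b]]] :: [Term [Factor b]]] :: [Term [Factor b] ^ [Term [Factor b]]]]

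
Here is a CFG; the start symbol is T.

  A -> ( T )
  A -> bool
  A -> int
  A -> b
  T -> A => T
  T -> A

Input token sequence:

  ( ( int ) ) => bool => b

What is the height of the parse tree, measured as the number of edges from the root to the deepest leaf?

[T [A ( [T [A ( [T [A int]] )]] )] => [T [A bool] => [T [A b]]]]

6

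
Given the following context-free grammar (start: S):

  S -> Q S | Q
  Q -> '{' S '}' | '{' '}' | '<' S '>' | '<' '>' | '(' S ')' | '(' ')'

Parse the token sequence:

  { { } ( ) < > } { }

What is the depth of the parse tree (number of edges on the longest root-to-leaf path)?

6

[S [Q { [S [Q { }] [S [Q ( )] [S [Q < >]]]] }] [S [Q { }]]]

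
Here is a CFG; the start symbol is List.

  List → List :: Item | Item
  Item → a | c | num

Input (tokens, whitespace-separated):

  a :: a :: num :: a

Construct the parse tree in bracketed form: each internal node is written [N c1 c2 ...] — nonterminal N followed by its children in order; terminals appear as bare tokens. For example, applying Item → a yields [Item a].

List
List :: Item
List :: Item :: Item
List :: Item :: Item :: Item
Item :: Item :: Item :: Item
a :: Item :: Item :: Item
a :: a :: Item :: Item
a :: a :: num :: Item
a :: a :: num :: a

[List [List [List [List [Item a]] :: [Item a]] :: [Item num]] :: [Item a]]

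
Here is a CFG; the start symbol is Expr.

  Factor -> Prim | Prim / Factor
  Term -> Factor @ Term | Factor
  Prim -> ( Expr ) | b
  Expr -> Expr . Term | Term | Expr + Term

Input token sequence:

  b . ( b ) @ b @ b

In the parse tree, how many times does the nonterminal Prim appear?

[Expr [Expr [Term [Factor [Prim b]]]] . [Term [Factor [Prim ( [Expr [Term [Factor [Prim b]]]] )]] @ [Term [Factor [Prim b]] @ [Term [Factor [Prim b]]]]]]

5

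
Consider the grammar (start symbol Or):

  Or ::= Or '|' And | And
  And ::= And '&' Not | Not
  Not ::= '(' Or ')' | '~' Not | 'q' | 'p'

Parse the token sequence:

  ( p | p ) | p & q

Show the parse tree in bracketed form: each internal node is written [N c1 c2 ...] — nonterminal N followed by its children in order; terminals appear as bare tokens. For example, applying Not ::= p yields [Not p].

Or
Or | And
And | And
Not | And
( Or ) | And
( Or | And ) | And
( And | And ) | And
( Not | And ) | And
( p | And ) | And
( p | Not ) | And
( p | p ) | And
( p | p ) | And & Not
( p | p ) | Not & Not
( p | p ) | p & Not
( p | p ) | p & q

[Or [Or [And [Not ( [Or [Or [And [Not p]]] | [And [Not p]]] )]]] | [And [And [Not p]] & [Not q]]]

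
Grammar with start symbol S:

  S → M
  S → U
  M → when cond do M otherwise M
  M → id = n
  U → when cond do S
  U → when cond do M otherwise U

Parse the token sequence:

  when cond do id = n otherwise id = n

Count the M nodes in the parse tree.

3

[S [M when cond do [M id = n] otherwise [M id = n]]]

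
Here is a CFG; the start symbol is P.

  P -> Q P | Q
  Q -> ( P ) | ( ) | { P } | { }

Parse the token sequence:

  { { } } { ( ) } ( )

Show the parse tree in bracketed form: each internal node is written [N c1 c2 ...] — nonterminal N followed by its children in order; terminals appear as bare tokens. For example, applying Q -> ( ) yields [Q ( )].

P
Q P
{ P } P
{ Q } P
{ { } } P
{ { } } Q P
{ { } } { P } P
{ { } } { Q } P
{ { } } { ( ) } P
{ { } } { ( ) } Q
{ { } } { ( ) } ( )

[P [Q { [P [Q { }]] }] [P [Q { [P [Q ( )]] }] [P [Q ( )]]]]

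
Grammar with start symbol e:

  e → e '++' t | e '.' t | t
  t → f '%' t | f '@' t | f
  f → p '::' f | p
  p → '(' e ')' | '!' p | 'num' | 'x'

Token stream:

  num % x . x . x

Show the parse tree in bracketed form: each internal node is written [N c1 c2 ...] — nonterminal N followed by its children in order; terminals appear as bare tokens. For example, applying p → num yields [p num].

e
e . t
e . t . t
t . t . t
f % t . t . t
p % t . t . t
num % t . t . t
num % f . t . t
num % p . t . t
num % x . t . t
num % x . f . t
num % x . p . t
num % x . x . t
num % x . x . f
num % x . x . p
num % x . x . x

[e [e [e [t [f [p num]] % [t [f [p x]]]]] . [t [f [p x]]]] . [t [f [p x]]]]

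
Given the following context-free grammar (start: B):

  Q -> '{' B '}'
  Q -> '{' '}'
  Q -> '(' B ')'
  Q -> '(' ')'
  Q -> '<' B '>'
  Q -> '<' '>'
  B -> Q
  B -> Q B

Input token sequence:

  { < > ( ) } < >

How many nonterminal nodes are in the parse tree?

[B [Q { [B [Q < >] [B [Q ( )]]] }] [B [Q < >]]]

8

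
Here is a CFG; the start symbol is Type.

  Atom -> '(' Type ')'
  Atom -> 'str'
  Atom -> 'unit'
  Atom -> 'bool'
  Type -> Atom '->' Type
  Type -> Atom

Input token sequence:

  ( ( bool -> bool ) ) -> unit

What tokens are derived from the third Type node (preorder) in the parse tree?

[Type [Atom ( [Type [Atom ( [Type [Atom bool] -> [Type [Atom bool]]] )]] )] -> [Type [Atom unit]]]

bool -> bool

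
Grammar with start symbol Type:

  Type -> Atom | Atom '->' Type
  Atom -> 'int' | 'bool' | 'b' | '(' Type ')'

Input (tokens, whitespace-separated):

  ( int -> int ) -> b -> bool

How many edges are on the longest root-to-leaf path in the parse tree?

[Type [Atom ( [Type [Atom int] -> [Type [Atom int]]] )] -> [Type [Atom b] -> [Type [Atom bool]]]]

5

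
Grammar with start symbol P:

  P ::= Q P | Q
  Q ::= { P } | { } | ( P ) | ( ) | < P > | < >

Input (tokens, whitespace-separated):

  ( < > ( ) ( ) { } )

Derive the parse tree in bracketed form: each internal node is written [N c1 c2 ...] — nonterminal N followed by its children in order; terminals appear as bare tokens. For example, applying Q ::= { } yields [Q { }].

[P [Q ( [P [Q < >] [P [Q ( )] [P [Q ( )] [P [Q { }]]]]] )]]

P
Q
( P )
( Q P )
( < > P )
( < > Q P )
( < > ( ) P )
( < > ( ) Q P )
( < > ( ) ( ) P )
( < > ( ) ( ) Q )
( < > ( ) ( ) { } )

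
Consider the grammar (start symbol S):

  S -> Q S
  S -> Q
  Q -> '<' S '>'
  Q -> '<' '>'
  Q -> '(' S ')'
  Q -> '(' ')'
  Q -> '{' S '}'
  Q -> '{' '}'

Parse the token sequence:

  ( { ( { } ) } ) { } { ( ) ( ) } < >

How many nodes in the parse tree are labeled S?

[S [Q ( [S [Q { [S [Q ( [S [Q { }]] )]] }]] )] [S [Q { }] [S [Q { [S [Q ( )] [S [Q ( )]]] }] [S [Q < >]]]]]

9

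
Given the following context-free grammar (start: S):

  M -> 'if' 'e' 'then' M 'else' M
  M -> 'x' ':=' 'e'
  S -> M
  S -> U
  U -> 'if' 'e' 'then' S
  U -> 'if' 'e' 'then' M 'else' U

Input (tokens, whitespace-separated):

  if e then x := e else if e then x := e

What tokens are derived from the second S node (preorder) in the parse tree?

[S [U if e then [M x := e] else [U if e then [S [M x := e]]]]]

x := e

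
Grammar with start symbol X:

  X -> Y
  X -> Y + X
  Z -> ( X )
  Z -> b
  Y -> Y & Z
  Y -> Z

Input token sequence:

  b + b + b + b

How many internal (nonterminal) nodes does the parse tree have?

[X [Y [Z b]] + [X [Y [Z b]] + [X [Y [Z b]] + [X [Y [Z b]]]]]]

12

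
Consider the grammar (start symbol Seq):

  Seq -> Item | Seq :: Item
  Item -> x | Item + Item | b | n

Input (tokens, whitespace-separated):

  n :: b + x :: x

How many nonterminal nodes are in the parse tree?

[Seq [Seq [Seq [Item n]] :: [Item [Item b] + [Item x]]] :: [Item x]]

8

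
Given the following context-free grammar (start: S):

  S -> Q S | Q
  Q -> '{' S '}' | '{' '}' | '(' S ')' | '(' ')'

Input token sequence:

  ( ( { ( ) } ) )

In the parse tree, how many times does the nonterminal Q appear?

[S [Q ( [S [Q ( [S [Q { [S [Q ( )]] }]] )]] )]]

4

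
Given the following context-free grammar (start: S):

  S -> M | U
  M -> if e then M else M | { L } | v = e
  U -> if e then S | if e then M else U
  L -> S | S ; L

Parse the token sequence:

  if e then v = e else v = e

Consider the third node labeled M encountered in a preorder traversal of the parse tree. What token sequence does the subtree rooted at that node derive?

v = e

[S [M if e then [M v = e] else [M v = e]]]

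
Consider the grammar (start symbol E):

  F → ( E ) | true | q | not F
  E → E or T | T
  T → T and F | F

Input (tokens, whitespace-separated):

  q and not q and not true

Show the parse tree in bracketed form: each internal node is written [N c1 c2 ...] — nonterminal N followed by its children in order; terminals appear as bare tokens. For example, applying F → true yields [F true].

E
T
T and F
T and F and F
F and F and F
q and F and F
q and not F and F
q and not q and F
q and not q and not F
q and not q and not true

[E [T [T [T [F q]] and [F not [F q]]] and [F not [F true]]]]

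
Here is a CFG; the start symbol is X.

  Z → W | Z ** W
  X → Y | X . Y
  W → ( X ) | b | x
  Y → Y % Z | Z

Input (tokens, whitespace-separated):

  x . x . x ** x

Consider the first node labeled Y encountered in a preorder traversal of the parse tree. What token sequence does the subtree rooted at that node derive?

[X [X [X [Y [Z [W x]]]] . [Y [Z [W x]]]] . [Y [Z [Z [W x]] ** [W x]]]]

x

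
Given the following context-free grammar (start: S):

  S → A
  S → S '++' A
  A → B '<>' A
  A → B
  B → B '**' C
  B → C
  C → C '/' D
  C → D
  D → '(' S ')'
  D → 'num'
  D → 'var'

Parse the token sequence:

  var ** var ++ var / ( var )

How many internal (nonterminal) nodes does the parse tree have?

[S [S [A [B [B [C [D var]]] ** [C [D var]]]]] ++ [A [B [C [C [D var]] / [D ( [S [A [B [C [D var]]]]] )]]]]]

20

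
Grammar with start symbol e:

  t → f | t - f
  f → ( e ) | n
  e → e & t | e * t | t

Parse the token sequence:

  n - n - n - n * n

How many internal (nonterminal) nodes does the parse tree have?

[e [e [t [t [t [t [f n]] - [f n]] - [f n]] - [f n]]] * [t [f n]]]

12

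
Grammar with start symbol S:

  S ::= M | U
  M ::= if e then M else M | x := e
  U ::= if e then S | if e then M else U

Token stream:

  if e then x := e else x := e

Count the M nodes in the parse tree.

3

[S [M if e then [M x := e] else [M x := e]]]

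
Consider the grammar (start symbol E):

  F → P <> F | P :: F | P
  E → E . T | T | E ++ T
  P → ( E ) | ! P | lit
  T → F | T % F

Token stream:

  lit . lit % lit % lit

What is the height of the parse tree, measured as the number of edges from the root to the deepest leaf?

6

[E [E [T [F [P lit]]]] . [T [T [T [F [P lit]]] % [F [P lit]]] % [F [P lit]]]]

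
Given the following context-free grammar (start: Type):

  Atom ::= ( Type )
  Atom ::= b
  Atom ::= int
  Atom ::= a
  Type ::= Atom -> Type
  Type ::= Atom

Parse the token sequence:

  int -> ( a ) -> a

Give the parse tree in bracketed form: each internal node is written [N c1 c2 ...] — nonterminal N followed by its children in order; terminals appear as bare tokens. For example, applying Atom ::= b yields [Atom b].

Type
Atom -> Type
int -> Type
int -> Atom -> Type
int -> ( Type ) -> Type
int -> ( Atom ) -> Type
int -> ( a ) -> Type
int -> ( a ) -> Atom
int -> ( a ) -> a

[Type [Atom int] -> [Type [Atom ( [Type [Atom a]] )] -> [Type [Atom a]]]]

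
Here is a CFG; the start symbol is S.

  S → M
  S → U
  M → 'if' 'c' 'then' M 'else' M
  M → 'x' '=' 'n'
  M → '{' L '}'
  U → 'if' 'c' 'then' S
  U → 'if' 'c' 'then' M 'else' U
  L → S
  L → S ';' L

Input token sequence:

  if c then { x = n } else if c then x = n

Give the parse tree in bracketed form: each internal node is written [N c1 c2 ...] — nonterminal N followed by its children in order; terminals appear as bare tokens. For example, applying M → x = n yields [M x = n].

[S [U if c then [M { [L [S [M x = n]]] }] else [U if c then [S [M x = n]]]]]

S
U
if c then M else U
if c then { L } else U
if c then { S } else U
if c then { M } else U
if c then { x = n } else U
if c then { x = n } else if c then S
if c then { x = n } else if c then M
if c then { x = n } else if c then x = n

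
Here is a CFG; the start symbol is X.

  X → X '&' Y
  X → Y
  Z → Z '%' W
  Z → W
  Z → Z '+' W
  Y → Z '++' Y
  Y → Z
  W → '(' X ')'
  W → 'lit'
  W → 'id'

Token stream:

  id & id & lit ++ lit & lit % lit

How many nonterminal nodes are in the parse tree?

21

[X [X [X [X [Y [Z [W id]]]] & [Y [Z [W id]]]] & [Y [Z [W lit]] ++ [Y [Z [W lit]]]]] & [Y [Z [Z [W lit]] % [W lit]]]]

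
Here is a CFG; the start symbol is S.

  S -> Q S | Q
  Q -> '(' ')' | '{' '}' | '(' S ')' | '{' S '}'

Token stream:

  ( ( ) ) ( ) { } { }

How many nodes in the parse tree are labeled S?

[S [Q ( [S [Q ( )]] )] [S [Q ( )] [S [Q { }] [S [Q { }]]]]]

5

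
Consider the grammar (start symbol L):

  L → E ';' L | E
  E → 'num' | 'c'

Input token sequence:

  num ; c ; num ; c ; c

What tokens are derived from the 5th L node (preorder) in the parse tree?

c

[L [E num] ; [L [E c] ; [L [E num] ; [L [E c] ; [L [E c]]]]]]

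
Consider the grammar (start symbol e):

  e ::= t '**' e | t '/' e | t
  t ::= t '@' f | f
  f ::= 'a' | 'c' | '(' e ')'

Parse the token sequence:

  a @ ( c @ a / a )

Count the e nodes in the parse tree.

[e [t [t [f a]] @ [f ( [e [t [t [f c]] @ [f a]] / [e [t [f a]]]] )]]]

3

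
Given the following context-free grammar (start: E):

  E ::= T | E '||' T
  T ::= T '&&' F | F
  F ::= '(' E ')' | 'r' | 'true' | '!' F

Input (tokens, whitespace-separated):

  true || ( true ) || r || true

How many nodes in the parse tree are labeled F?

[E [E [E [E [T [F true]]] || [T [F ( [E [T [F true]]] )]]] || [T [F r]]] || [T [F true]]]

5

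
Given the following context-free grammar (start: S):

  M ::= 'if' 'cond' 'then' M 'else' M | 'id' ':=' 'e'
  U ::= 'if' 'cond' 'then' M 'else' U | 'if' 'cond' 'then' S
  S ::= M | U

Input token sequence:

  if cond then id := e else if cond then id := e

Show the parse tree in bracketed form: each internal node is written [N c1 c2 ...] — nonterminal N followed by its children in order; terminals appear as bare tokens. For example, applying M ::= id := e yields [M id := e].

S
U
if cond then M else U
if cond then id := e else U
if cond then id := e else if cond then S
if cond then id := e else if cond then M
if cond then id := e else if cond then id := e

[S [U if cond then [M id := e] else [U if cond then [S [M id := e]]]]]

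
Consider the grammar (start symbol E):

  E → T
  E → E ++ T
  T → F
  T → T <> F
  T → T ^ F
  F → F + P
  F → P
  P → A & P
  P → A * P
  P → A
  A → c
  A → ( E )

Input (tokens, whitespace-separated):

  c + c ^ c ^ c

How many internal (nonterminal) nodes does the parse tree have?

16

[E [T [T [T [F [F [P [A c]]] + [P [A c]]]] ^ [F [P [A c]]]] ^ [F [P [A c]]]]]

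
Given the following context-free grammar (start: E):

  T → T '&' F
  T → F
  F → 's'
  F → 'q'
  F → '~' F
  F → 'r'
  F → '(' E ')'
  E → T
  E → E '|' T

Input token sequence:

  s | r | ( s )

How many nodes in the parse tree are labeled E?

4

[E [E [E [T [F s]]] | [T [F r]]] | [T [F ( [E [T [F s]]] )]]]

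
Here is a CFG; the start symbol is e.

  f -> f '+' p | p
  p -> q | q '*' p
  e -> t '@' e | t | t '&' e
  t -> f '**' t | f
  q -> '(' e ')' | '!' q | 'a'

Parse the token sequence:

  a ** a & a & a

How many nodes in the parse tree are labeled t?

[e [t [f [p [q a]]] ** [t [f [p [q a]]]]] & [e [t [f [p [q a]]]] & [e [t [f [p [q a]]]]]]]

4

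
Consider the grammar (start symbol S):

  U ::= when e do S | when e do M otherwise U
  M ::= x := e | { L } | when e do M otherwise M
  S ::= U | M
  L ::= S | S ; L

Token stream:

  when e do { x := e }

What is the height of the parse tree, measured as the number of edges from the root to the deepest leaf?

[S [U when e do [S [M { [L [S [M x := e]]] }]]]]

7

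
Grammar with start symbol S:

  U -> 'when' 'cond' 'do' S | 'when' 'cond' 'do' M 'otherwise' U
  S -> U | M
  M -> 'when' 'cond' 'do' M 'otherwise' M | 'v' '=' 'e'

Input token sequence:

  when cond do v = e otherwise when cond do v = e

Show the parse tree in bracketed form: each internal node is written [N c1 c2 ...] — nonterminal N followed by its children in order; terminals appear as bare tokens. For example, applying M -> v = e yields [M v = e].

[S [U when cond do [M v = e] otherwise [U when cond do [S [M v = e]]]]]

S
U
when cond do M otherwise U
when cond do v = e otherwise U
when cond do v = e otherwise when cond do S
when cond do v = e otherwise when cond do M
when cond do v = e otherwise when cond do v = e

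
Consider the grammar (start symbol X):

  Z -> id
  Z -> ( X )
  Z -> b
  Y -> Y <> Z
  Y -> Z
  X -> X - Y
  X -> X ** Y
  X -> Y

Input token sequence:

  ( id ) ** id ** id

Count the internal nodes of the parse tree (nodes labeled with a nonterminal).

12

[X [X [X [Y [Z ( [X [Y [Z id]]] )]]] ** [Y [Z id]]] ** [Y [Z id]]]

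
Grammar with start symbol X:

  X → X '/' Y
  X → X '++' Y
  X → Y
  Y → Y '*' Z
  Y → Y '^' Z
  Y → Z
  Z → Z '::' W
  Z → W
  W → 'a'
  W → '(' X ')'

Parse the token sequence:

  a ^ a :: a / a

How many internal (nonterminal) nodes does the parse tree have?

[X [X [Y [Y [Z [W a]]] ^ [Z [Z [W a]] :: [W a]]]] / [Y [Z [W a]]]]

13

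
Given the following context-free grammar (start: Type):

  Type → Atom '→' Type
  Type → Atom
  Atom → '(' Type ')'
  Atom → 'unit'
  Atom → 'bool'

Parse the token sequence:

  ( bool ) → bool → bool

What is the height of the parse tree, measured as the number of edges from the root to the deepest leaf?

4

[Type [Atom ( [Type [Atom bool]] )] → [Type [Atom bool] → [Type [Atom bool]]]]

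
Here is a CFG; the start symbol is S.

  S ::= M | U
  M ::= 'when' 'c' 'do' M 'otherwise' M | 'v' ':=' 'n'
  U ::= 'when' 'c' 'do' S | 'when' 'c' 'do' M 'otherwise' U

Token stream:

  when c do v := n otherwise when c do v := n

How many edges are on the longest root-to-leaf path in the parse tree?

5

[S [U when c do [M v := n] otherwise [U when c do [S [M v := n]]]]]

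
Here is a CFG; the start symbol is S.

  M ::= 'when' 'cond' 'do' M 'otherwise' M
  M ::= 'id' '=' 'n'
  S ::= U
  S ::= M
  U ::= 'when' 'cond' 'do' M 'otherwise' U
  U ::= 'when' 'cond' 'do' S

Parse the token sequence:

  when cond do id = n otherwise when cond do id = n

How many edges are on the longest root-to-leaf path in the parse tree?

5

[S [U when cond do [M id = n] otherwise [U when cond do [S [M id = n]]]]]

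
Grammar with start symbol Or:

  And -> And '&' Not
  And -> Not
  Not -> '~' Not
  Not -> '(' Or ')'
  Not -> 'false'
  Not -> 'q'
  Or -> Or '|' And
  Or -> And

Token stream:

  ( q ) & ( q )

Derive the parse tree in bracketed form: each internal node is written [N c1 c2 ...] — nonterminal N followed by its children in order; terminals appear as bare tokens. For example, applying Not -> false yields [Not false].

Or
And
And & Not
Not & Not
( Or ) & Not
( And ) & Not
( Not ) & Not
( q ) & Not
( q ) & ( Or )
( q ) & ( And )
( q ) & ( Not )
( q ) & ( q )

[Or [And [And [Not ( [Or [And [Not q]]] )]] & [Not ( [Or [And [Not q]]] )]]]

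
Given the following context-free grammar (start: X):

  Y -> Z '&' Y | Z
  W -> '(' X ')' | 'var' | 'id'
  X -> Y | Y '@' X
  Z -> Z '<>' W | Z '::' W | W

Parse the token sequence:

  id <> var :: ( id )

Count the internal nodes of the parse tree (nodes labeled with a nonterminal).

12

[X [Y [Z [Z [Z [W id]] <> [W var]] :: [W ( [X [Y [Z [W id]]]] )]]]]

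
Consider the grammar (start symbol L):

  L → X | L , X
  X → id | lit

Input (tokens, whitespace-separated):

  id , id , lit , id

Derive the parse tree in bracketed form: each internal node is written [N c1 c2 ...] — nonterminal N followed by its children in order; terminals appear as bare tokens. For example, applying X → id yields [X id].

[L [L [L [L [X id]] , [X id]] , [X lit]] , [X id]]

L
L , X
L , X , X
L , X , X , X
X , X , X , X
id , X , X , X
id , id , X , X
id , id , lit , X
id , id , lit , id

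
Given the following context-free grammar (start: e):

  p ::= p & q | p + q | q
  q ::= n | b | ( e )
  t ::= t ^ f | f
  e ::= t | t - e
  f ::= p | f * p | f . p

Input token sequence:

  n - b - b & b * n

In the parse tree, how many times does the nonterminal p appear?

[e [t [f [p [q n]]]] - [e [t [f [p [q b]]]] - [e [t [f [f [p [p [q b]] & [q b]]] * [p [q n]]]]]]]

5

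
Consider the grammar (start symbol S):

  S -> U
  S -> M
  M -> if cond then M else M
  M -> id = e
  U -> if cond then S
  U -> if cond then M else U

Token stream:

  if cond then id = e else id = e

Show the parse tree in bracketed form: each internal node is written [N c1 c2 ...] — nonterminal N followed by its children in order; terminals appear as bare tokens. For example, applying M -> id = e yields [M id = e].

[S [M if cond then [M id = e] else [M id = e]]]

S
M
if cond then M else M
if cond then id = e else M
if cond then id = e else id = e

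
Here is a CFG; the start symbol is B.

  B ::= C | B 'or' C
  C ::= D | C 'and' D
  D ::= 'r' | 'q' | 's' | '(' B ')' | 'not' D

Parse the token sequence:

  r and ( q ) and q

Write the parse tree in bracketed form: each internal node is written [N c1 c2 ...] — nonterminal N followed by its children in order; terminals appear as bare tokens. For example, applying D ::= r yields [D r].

[B [C [C [C [D r]] and [D ( [B [C [D q]]] )]] and [D q]]]

B
C
C and D
C and D and D
D and D and D
r and D and D
r and ( B ) and D
r and ( C ) and D
r and ( D ) and D
r and ( q ) and D
r and ( q ) and q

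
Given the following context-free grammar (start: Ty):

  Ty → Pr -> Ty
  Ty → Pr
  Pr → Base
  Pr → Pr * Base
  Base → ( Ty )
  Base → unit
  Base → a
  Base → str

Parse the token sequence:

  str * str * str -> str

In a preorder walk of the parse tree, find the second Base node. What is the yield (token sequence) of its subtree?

[Ty [Pr [Pr [Pr [Base str]] * [Base str]] * [Base str]] -> [Ty [Pr [Base str]]]]

str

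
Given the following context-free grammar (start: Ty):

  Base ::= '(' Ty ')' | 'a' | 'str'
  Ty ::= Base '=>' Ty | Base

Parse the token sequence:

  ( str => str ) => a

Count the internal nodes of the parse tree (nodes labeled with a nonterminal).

8

[Ty [Base ( [Ty [Base str] => [Ty [Base str]]] )] => [Ty [Base a]]]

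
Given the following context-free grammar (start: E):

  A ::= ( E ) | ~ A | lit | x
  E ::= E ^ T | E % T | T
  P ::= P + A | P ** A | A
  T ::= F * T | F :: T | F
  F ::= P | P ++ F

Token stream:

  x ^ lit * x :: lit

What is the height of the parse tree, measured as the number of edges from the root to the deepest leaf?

7

[E [E [T [F [P [A x]]]]] ^ [T [F [P [A lit]]] * [T [F [P [A x]]] :: [T [F [P [A lit]]]]]]]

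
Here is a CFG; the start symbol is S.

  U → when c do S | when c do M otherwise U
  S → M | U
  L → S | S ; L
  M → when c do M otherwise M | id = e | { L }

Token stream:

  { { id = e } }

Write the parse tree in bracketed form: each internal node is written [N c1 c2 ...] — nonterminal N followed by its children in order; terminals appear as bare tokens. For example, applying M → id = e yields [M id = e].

[S [M { [L [S [M { [L [S [M id = e]]] }]]] }]]

S
M
{ L }
{ S }
{ M }
{ { L } }
{ { S } }
{ { M } }
{ { id = e } }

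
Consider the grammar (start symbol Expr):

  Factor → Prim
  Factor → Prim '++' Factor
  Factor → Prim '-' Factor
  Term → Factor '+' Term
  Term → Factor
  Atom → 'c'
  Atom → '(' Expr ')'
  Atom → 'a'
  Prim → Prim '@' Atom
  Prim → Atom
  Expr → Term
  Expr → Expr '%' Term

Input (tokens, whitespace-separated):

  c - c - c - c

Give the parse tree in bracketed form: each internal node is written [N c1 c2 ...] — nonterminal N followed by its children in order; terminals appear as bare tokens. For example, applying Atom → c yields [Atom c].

[Expr [Term [Factor [Prim [Atom c]] - [Factor [Prim [Atom c]] - [Factor [Prim [Atom c]] - [Factor [Prim [Atom c]]]]]]]]

Expr
Term
Factor
Prim - Factor
Atom - Factor
c - Factor
c - Prim - Factor
c - Atom - Factor
c - c - Factor
c - c - Prim - Factor
c - c - Atom - Factor
c - c - c - Factor
c - c - c - Prim
c - c - c - Atom
c - c - c - c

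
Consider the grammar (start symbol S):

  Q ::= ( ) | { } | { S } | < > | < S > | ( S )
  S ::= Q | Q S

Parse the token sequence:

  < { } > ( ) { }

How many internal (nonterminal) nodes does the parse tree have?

[S [Q < [S [Q { }]] >] [S [Q ( )] [S [Q { }]]]]

8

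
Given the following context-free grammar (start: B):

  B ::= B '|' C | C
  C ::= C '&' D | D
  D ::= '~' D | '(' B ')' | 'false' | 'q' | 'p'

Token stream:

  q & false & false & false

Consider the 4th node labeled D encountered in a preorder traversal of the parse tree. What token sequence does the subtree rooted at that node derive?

[B [C [C [C [C [D q]] & [D false]] & [D false]] & [D false]]]

false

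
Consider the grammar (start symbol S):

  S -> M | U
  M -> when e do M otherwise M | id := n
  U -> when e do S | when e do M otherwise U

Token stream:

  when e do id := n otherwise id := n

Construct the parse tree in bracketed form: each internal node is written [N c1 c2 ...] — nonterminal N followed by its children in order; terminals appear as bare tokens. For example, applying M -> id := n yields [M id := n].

S
M
when e do M otherwise M
when e do id := n otherwise M
when e do id := n otherwise id := n

[S [M when e do [M id := n] otherwise [M id := n]]]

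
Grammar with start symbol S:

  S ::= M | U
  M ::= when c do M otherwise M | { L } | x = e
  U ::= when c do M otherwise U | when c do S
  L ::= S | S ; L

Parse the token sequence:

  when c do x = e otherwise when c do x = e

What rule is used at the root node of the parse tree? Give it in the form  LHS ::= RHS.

S ::= U

[S [U when c do [M x = e] otherwise [U when c do [S [M x = e]]]]]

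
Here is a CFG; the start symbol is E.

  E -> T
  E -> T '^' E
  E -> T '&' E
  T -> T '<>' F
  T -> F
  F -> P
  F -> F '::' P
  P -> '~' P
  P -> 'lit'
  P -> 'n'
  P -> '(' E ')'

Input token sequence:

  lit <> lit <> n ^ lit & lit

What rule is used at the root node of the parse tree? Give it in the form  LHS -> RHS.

[E [T [T [T [F [P lit]]] <> [F [P lit]]] <> [F [P n]]] ^ [E [T [F [P lit]]] & [E [T [F [P lit]]]]]]

E -> T '^' E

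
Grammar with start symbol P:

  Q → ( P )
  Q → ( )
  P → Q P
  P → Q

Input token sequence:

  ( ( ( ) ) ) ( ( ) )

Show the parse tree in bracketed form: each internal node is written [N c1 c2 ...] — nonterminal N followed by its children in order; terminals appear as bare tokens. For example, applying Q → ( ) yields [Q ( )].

P
Q P
( P ) P
( Q ) P
( ( P ) ) P
( ( Q ) ) P
( ( ( ) ) ) P
( ( ( ) ) ) Q
( ( ( ) ) ) ( P )
( ( ( ) ) ) ( Q )
( ( ( ) ) ) ( ( ) )

[P [Q ( [P [Q ( [P [Q ( )]] )]] )] [P [Q ( [P [Q ( )]] )]]]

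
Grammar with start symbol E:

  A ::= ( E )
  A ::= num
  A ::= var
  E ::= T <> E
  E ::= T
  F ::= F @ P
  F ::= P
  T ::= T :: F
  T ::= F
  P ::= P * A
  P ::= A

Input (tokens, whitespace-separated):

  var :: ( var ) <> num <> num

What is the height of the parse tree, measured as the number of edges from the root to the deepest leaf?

10

[E [T [T [F [P [A var]]]] :: [F [P [A ( [E [T [F [P [A var]]]]] )]]]] <> [E [T [F [P [A num]]]] <> [E [T [F [P [A num]]]]]]]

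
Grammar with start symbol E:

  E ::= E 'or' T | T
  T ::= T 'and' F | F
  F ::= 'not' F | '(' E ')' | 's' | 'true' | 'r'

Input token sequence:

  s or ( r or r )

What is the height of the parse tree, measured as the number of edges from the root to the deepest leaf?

[E [E [T [F s]]] or [T [F ( [E [E [T [F r]]] or [T [F r]]] )]]]

7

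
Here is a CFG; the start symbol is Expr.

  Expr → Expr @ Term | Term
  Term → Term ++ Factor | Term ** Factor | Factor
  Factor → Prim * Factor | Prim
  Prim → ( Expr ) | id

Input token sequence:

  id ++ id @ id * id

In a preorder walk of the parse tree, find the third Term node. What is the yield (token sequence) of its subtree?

id * id

[Expr [Expr [Term [Term [Factor [Prim id]]] ++ [Factor [Prim id]]]] @ [Term [Factor [Prim id] * [Factor [Prim id]]]]]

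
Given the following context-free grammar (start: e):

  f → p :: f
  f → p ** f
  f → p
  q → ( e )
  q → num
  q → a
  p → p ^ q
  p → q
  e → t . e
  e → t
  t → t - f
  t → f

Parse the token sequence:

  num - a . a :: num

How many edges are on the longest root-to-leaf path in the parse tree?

7

[e [t [t [f [p [q num]]]] - [f [p [q a]]]] . [e [t [f [p [q a]] :: [f [p [q num]]]]]]]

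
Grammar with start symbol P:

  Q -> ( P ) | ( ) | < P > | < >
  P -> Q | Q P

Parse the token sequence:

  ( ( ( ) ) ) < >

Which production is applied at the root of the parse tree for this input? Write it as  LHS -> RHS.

[P [Q ( [P [Q ( [P [Q ( )]] )]] )] [P [Q < >]]]

P -> Q P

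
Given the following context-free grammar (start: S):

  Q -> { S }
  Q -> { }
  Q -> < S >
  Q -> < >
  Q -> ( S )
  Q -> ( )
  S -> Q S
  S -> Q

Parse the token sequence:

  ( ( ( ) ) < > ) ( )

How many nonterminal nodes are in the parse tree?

[S [Q ( [S [Q ( [S [Q ( )]] )] [S [Q < >]]] )] [S [Q ( )]]]

10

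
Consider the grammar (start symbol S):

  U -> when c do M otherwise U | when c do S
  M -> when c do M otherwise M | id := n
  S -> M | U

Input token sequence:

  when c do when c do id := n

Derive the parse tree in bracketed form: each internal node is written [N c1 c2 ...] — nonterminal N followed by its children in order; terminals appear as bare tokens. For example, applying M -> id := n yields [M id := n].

S
U
when c do S
when c do U
when c do when c do S
when c do when c do M
when c do when c do id := n

[S [U when c do [S [U when c do [S [M id := n]]]]]]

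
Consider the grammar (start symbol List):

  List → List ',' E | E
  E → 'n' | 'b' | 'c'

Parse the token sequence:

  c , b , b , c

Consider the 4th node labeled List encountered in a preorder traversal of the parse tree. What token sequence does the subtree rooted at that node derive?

c

[List [List [List [List [E c]] , [E b]] , [E b]] , [E c]]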